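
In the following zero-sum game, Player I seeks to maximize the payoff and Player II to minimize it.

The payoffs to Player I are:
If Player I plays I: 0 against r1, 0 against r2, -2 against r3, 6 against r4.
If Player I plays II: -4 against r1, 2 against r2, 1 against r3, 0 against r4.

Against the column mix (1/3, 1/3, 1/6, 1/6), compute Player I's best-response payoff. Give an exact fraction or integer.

2/3

I: (0)·(1/3) + (0)·(1/3) + (-2)·(1/6) + (6)·(1/6) = 2/3.
II: (-4)·(1/3) + (2)·(1/3) + (1)·(1/6) + (0)·(1/6) = -1/2.
The best pure response is I with expected payoff 2/3.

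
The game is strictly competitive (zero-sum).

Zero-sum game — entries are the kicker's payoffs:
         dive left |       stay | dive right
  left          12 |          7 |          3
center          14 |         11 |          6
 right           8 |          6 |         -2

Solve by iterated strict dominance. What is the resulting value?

Row left is strictly dominated by row center (14>12, 11>7, 6>3); eliminate left.
Column dive left is strictly dominated by stay for the goalkeeper (11<14, 6<8); eliminate dive left.
Column stay is strictly dominated by dive right for the goalkeeper (6<11, -2<6); eliminate stay.
Row right is strictly dominated by row center (6>-2); eliminate right.
Only (center, dive right) remains, with payoff 6.

6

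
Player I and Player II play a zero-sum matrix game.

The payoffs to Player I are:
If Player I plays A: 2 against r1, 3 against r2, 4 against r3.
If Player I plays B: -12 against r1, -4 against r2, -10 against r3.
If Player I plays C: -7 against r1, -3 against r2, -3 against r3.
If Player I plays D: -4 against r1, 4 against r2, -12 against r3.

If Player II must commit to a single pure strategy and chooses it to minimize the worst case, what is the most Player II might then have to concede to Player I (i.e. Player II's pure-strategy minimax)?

The worst case (largest entry) in each column is r1: 2, r2: 4, r3: 4.
The best (smallest) of these is 2.

2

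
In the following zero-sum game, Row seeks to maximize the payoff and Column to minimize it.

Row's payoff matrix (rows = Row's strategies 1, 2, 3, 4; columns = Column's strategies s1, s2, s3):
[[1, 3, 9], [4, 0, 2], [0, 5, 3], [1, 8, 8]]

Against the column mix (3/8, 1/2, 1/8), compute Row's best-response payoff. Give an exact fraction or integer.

1: (1)·(3/8) + (3)·(1/2) + (9)·(1/8) = 3.
2: (4)·(3/8) + (0)·(1/2) + (2)·(1/8) = 7/4.
3: (0)·(3/8) + (5)·(1/2) + (3)·(1/8) = 23/8.
4: (1)·(3/8) + (8)·(1/2) + (8)·(1/8) = 43/8.
The best pure response is 4 with expected payoff 43/8.

43/8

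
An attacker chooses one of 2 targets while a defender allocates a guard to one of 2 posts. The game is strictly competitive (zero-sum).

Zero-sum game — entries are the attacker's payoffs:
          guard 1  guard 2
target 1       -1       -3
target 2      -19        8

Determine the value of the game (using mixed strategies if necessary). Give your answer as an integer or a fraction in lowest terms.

-65/29

Row minima are -3 and -19, so the attacker's maximin is -3; column maxima are -1 and 8, so the defender's minimax is -1. These differ, so the equilibrium is in mixed strategies.
Let the attacker play target 1 with probability p. The defender is indifferent when −p − 19(1−p) = −3p + 8(1−p), giving p = 27/29.
Let the defender play guard 1 with probability q. The attacker is indifferent when −q − 3(1−q) = −19q + 8(1−q), giving q = 11/29.
The value is -1·(11/29) + (-3)·(18/29) = -65/29.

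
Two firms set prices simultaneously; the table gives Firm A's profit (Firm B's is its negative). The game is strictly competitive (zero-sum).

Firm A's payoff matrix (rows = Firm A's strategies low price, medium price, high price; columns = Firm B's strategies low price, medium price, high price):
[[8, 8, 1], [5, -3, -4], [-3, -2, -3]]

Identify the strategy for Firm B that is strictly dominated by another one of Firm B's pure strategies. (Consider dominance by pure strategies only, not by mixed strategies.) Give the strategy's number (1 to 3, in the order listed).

Firm B prefers columns that give Firm A less. Compare medium price with high price: 1 < 8, -4 < -3, -3 < -2.
So high price strictly dominates medium price for Firm B; medium price is strictly dominated.

2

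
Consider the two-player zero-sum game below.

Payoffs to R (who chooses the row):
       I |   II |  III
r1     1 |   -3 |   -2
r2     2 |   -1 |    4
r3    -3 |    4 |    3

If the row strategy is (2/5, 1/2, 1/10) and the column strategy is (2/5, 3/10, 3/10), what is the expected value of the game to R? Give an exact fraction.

1/2

Against (2/5, 3/10, 3/10), each row's expected payoff is r1: -11/10; r2: 17/10; r3: 9/10.
Taking the (2/5, 1/2, 1/10)-weighted average: (2/5)·(-11/10) + (1/2)·(17/10) + (1/10)·(9/10) = 1/2.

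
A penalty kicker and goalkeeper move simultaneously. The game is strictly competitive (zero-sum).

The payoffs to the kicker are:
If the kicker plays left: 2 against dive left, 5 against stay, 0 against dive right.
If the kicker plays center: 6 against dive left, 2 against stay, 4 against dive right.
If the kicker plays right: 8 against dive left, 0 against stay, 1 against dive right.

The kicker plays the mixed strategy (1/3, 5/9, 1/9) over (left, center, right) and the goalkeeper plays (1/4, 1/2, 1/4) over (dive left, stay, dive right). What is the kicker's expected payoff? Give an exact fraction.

Against (1/4, 1/2, 1/4), each row's expected payoff is left: 3; center: 7/2; right: 9/4.
Taking the (1/3, 5/9, 1/9)-weighted average: (1/3)·(3) + (5/9)·(7/2) + (1/9)·(9/4) = 115/36.

115/36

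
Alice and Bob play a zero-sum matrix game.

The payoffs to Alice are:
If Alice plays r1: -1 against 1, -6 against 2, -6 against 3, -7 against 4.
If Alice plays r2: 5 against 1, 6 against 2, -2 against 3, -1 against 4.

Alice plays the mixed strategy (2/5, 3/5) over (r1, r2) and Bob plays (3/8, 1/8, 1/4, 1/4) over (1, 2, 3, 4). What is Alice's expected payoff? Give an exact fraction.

-5/8

Against (3/8, 1/8, 1/4, 1/4), each row's expected payoff is r1: -35/8; r2: 15/8.
Taking the (2/5, 3/5)-weighted average: (2/5)·(-35/8) + (3/5)·(15/8) = -5/8.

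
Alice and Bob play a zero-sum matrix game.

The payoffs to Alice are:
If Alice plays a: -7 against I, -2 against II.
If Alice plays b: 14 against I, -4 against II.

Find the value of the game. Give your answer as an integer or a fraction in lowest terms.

Row minima are -7 and -4, so Alice's maximin is -4; column maxima are 14 and -2, so Bob's minimax is -2. These differ, so the equilibrium is in mixed strategies.
Let Alice play a with probability p. Bob is indifferent when −7p + 14(1−p) = −2p − 4(1−p), giving p = 18/23.
Let Bob play I with probability q. Alice is indifferent when −7q − 2(1−q) = 14q − 4(1−q), giving q = 2/23.
The value is -7·(2/23) + (-2)·(21/23) = -56/23.

-56/23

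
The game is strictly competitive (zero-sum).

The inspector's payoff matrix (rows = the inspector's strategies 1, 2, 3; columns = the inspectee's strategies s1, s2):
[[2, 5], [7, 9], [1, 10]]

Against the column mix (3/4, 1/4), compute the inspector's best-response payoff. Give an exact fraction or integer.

15/2

1: (2)·(3/4) + (5)·(1/4) = 11/4.
2: (7)·(3/4) + (9)·(1/4) = 15/2.
3: (1)·(3/4) + (10)·(1/4) = 13/4.
The best pure response is 2 with expected payoff 15/2.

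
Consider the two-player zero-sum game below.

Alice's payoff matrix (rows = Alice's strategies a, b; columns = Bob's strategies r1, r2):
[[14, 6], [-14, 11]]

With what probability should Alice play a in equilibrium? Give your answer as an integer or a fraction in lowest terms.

Row minima are 6 and -14, so Alice's maximin is 6; column maxima are 14 and 11, so Bob's minimax is 11. These differ, so the equilibrium is in mixed strategies.
Let Alice play a with probability p. Bob is indifferent when 14p − 14(1−p) = 6p + 11(1−p), giving p = 25/33.

25/33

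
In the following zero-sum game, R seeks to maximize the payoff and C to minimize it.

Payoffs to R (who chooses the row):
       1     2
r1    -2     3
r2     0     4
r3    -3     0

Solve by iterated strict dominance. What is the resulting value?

0

Row r3 is strictly dominated by row r1 (-2>-3, 3>0); eliminate r3.
Row r1 is strictly dominated by row r2 (0>-2, 4>3); eliminate r1.
Column 2 is strictly dominated by 1 for C (0<4); eliminate 2.
Only (r2, 1) remains, with payoff 0.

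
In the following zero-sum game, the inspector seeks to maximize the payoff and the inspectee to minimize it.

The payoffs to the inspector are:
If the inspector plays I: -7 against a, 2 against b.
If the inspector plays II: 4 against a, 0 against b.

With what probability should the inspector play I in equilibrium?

Row minima are -7 and 0, so the inspector's maximin is 0; column maxima are 4 and 2, so the inspectee's minimax is 2. These differ, so the equilibrium is in mixed strategies.
Let the inspector play I with probability p. The inspectee is indifferent when −7p + 4(1−p) = 2p, giving p = 4/13.

4/13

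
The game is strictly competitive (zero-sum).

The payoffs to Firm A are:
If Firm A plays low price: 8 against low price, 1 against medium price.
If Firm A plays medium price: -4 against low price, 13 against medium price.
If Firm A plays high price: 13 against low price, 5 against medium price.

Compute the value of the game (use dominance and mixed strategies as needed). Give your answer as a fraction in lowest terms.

189/25

Row low price is strictly dominated by row high price, so Firm A never plays it.
The remaining 2×2 game on (medium price, high price) × (low price, medium price) has no saddle point. Let Firm A play medium price with probability p; indifference gives −4p + 13(1−p) = 13p + 5(1−p), so p = 8/25.
Similarly Firm B's optimal q on low price is 8/25, and the value is -4·(8/25) + (13)·(17/25) = 189/25.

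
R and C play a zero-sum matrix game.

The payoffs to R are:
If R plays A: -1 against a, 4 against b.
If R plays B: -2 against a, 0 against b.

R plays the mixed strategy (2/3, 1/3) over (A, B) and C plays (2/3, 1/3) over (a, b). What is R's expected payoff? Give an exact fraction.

0

Against (2/3, 1/3), each row's expected payoff is A: 2/3; B: -4/3.
Taking the (2/3, 1/3)-weighted average: (2/3)·(2/3) + (1/3)·(-4/3) = 0.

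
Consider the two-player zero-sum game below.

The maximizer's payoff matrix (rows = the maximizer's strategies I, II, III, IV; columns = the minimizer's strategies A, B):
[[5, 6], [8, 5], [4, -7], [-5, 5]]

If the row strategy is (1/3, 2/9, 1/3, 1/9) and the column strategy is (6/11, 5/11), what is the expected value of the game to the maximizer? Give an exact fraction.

Against (6/11, 5/11), each row's expected payoff is I: 60/11; II: 73/11; III: -1; IV: -5/11.
Taking the (1/3, 2/9, 1/3, 1/9)-weighted average: (1/3)·(60/11) + (2/9)·(73/11) + (1/3)·(-1) + (1/9)·(-5/11) = 32/11.

32/11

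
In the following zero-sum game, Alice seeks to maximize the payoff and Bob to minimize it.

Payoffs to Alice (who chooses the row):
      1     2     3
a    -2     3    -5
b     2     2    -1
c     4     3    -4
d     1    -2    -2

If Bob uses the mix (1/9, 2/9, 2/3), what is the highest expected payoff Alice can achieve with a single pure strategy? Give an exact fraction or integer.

a: (-2)·(1/9) + (3)·(2/9) + (-5)·(2/3) = -26/9.
b: (2)·(1/9) + (2)·(2/9) + (-1)·(2/3) = 0.
c: (4)·(1/9) + (3)·(2/9) + (-4)·(2/3) = -14/9.
d: (1)·(1/9) + (-2)·(2/9) + (-2)·(2/3) = -5/3.
The best pure response is b with expected payoff 0.

0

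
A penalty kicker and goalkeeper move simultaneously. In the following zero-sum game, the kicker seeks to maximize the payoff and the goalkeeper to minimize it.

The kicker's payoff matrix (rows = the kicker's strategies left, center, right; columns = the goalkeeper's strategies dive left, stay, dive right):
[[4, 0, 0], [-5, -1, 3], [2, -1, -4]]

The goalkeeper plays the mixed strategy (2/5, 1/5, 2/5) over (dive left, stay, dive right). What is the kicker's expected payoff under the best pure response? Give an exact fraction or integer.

left: (4)·(2/5) + (0)·(1/5) + (0)·(2/5) = 8/5.
center: (-5)·(2/5) + (-1)·(1/5) + (3)·(2/5) = -1.
right: (2)·(2/5) + (-1)·(1/5) + (-4)·(2/5) = -1.
The best pure response is left with expected payoff 8/5.

8/5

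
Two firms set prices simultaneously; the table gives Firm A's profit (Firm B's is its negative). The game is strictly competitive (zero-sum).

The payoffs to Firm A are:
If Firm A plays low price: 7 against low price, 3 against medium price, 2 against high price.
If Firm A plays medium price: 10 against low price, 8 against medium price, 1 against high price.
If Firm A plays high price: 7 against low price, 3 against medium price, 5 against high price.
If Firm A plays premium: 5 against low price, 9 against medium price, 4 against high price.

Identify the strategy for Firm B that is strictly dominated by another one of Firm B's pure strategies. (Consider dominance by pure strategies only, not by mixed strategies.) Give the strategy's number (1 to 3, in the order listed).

1

Firm B prefers columns that give Firm A less. Compare low price with high price: 2 < 7, 1 < 10, 5 < 7, 4 < 5.
So high price strictly dominates low price for Firm B; low price is strictly dominated.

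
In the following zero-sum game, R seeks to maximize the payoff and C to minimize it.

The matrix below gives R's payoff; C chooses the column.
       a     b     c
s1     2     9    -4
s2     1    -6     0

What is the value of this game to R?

-24/19

Column a is strictly dominated by c for C (it gives R more in every row).
The remaining 2×2 game on (s1, s2) × (b, c) has no saddle point. Let R play s1 with probability p; indifference gives 9p − 6(1−p) = −4p, so p = 6/19.
Similarly C's optimal q on b is 4/19, and the value is 9·(4/19) + (-4)·(15/19) = -24/19.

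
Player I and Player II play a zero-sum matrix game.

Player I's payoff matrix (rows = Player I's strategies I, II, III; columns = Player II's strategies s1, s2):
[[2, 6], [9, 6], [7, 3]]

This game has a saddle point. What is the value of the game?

Row minima: 2, 6, 3 → Player I's maximin is 6.
Column maxima: 9, 6 → Player II's minimax is 6.
They coincide at (II, s2), so the value is 6.

6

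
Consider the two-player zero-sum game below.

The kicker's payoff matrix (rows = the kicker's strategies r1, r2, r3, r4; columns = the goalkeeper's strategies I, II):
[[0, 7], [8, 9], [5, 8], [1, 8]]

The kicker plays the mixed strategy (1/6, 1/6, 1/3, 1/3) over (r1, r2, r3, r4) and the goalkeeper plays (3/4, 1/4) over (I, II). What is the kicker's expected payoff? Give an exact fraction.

Against (3/4, 1/4), each row's expected payoff is r1: 7/4; r2: 33/4; r3: 23/4; r4: 11/4.
Taking the (1/6, 1/6, 1/3, 1/3)-weighted average: (1/6)·(7/4) + (1/6)·(33/4) + (1/3)·(23/4) + (1/3)·(11/4) = 9/2.

9/2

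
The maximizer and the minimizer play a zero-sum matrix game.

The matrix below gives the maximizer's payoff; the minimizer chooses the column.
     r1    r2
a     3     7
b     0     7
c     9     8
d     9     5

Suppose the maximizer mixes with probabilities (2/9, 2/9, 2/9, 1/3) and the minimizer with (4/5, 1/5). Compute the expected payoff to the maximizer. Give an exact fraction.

Against (4/5, 1/5), each row's expected payoff is a: 19/5; b: 7/5; c: 44/5; d: 41/5.
Taking the (2/9, 2/9, 2/9, 1/3)-weighted average: (2/9)·(19/5) + (2/9)·(7/5) + (2/9)·(44/5) + (1/3)·(41/5) = 263/45.

263/45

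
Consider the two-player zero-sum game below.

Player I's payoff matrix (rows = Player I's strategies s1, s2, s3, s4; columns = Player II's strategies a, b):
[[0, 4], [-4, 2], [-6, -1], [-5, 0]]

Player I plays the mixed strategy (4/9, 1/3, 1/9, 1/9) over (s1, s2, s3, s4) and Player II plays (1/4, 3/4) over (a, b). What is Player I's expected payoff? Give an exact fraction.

Against (1/4, 3/4), each row's expected payoff is s1: 3; s2: 1/2; s3: -9/4; s4: -5/4.
Taking the (4/9, 1/3, 1/9, 1/9)-weighted average: (4/9)·(3) + (1/3)·(1/2) + (1/9)·(-9/4) + (1/9)·(-5/4) = 10/9.

10/9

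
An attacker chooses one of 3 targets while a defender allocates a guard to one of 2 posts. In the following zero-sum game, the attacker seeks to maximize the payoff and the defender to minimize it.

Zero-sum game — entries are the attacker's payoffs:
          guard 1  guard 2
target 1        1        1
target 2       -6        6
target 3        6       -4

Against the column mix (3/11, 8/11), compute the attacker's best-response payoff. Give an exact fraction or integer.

30/11

target 1: (1)·(3/11) + (1)·(8/11) = 1.
target 2: (-6)·(3/11) + (6)·(8/11) = 30/11.
target 3: (6)·(3/11) + (-4)·(8/11) = -14/11.
The best pure response is target 2 with expected payoff 30/11.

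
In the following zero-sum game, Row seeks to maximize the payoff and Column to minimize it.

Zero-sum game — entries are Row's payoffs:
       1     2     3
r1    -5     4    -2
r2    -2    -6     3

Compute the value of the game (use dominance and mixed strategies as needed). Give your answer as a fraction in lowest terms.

Column 3 is strictly dominated by 1 for Column (it gives Row more in every row).
The remaining 2×2 game on (r1, r2) × (1, 2) has no saddle point. Let Row play r1 with probability p; indifference gives −5p − 2(1−p) = 4p − 6(1−p), so p = 4/13.
Similarly Column's optimal q on 1 is 10/13, and the value is -5·(10/13) + (4)·(3/13) = -38/13.

-38/13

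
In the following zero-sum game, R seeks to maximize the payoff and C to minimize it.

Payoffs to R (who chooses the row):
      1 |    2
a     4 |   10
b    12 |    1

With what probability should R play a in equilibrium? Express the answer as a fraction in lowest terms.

Row minima are 4 and 1, so R's maximin is 4; column maxima are 12 and 10, so C's minimax is 10. These differ, so the equilibrium is in mixed strategies.
Let R play a with probability p. C is indifferent when 4p + 12(1−p) = 10p + (1−p), giving p = 11/17.

11/17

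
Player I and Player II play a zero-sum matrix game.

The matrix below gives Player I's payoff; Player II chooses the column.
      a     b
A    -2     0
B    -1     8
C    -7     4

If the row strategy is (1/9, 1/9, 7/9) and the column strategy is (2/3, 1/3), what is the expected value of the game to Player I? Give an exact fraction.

-68/27

Against (2/3, 1/3), each row's expected payoff is A: -4/3; B: 2; C: -10/3.
Taking the (1/9, 1/9, 7/9)-weighted average: (1/9)·(-4/3) + (1/9)·(2) + (7/9)·(-10/3) = -68/27.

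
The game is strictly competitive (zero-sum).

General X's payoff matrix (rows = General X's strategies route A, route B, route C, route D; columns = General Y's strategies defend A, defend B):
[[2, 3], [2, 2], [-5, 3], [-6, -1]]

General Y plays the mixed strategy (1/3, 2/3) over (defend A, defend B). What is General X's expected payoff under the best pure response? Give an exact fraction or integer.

8/3

route A: (2)·(1/3) + (3)·(2/3) = 8/3.
route B: (2)·(1/3) + (2)·(2/3) = 2.
route C: (-5)·(1/3) + (3)·(2/3) = 1/3.
route D: (-6)·(1/3) + (-1)·(2/3) = -8/3.
The best pure response is route A with expected payoff 8/3.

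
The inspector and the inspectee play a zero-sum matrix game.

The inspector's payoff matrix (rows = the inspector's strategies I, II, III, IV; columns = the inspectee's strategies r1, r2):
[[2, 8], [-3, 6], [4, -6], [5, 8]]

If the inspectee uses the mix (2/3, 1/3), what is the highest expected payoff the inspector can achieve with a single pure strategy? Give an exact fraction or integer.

I: (2)·(2/3) + (8)·(1/3) = 4.
II: (-3)·(2/3) + (6)·(1/3) = 0.
III: (4)·(2/3) + (-6)·(1/3) = 2/3.
IV: (5)·(2/3) + (8)·(1/3) = 6.
The best pure response is IV with expected payoff 6.

6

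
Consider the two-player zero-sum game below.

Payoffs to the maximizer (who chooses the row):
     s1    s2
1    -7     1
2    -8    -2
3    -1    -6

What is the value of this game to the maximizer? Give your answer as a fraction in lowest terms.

-43/13

Row 2 is strictly dominated by row 1, so the maximizer never plays it.
The remaining 2×2 game on (1, 3) × (s1, s2) has no saddle point. Let the maximizer play 1 with probability p; indifference gives −7p − (1−p) = p − 6(1−p), so p = 5/13.
Similarly the minimizer's optimal q on s1 is 7/13, and the value is -7·(7/13) + (1)·(6/13) = -43/13.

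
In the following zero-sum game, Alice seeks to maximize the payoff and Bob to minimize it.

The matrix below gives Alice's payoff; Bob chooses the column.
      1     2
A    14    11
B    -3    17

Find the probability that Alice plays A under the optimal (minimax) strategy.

Row minima are 11 and -3, so Alice's maximin is 11; column maxima are 14 and 17, so Bob's minimax is 14. These differ, so the equilibrium is in mixed strategies.
Let Alice play A with probability p. Bob is indifferent when 14p − 3(1−p) = 11p + 17(1−p), giving p = 20/23.

20/23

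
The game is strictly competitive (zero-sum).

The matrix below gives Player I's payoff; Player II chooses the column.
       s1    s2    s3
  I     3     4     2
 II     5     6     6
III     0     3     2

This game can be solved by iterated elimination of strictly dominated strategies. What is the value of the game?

5

Column s2 is strictly dominated by s1 for Player II (3<4, 5<6, 0<3); eliminate s2.
Row I is strictly dominated by row II (5>3, 6>2); eliminate I.
Row III is strictly dominated by row II (5>0, 6>2); eliminate III.
Column s3 is strictly dominated by s1 for Player II (5<6); eliminate s3.
Only (II, s1) remains, with payoff 5.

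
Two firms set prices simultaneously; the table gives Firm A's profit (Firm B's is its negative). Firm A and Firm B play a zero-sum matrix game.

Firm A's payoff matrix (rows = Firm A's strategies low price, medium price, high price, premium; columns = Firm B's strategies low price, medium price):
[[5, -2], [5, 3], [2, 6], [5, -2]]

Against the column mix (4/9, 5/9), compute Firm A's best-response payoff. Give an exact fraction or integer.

low price: (5)·(4/9) + (-2)·(5/9) = 10/9.
medium price: (5)·(4/9) + (3)·(5/9) = 35/9.
high price: (2)·(4/9) + (6)·(5/9) = 38/9.
premium: (5)·(4/9) + (-2)·(5/9) = 10/9.
The best pure response is high price with expected payoff 38/9.

38/9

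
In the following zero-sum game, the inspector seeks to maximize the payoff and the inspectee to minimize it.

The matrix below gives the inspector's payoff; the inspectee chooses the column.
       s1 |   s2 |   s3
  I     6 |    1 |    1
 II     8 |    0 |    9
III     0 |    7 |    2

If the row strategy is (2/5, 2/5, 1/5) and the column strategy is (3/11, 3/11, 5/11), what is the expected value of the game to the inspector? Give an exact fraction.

221/55

Against (3/11, 3/11, 5/11), each row's expected payoff is I: 26/11; II: 69/11; III: 31/11.
Taking the (2/5, 2/5, 1/5)-weighted average: (2/5)·(26/11) + (2/5)·(69/11) + (1/5)·(31/11) = 221/55.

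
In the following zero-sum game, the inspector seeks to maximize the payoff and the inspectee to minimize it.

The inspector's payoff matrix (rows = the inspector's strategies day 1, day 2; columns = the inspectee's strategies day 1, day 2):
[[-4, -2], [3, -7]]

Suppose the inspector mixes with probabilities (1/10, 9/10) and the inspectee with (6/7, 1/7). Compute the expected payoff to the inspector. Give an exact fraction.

Against (6/7, 1/7), each row's expected payoff is day 1: -26/7; day 2: 11/7.
Taking the (1/10, 9/10)-weighted average: (1/10)·(-26/7) + (9/10)·(11/7) = 73/70.

73/70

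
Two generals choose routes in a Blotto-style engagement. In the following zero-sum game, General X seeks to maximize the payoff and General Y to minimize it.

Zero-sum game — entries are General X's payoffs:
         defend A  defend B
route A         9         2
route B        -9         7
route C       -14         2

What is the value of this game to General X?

81/23

Row route C is strictly dominated by row route B, so General X never plays it.
The remaining 2×2 game on (route A, route B) × (defend A, defend B) has no saddle point. Let General X play route A with probability p; indifference gives 9p − 9(1−p) = 2p + 7(1−p), so p = 16/23.
Similarly General Y's optimal q on defend A is 5/23, and the value is 9·(5/23) + (2)·(18/23) = 81/23.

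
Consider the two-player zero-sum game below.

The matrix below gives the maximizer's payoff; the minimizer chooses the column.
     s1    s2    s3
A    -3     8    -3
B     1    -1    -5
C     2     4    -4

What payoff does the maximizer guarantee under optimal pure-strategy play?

-3

Row minima: -3, -5, -4 → the maximizer's maximin is -3.
Column maxima: 2, 8, -3 → the minimizer's minimax is -3.
They coincide at (A, s3), so the value is -3.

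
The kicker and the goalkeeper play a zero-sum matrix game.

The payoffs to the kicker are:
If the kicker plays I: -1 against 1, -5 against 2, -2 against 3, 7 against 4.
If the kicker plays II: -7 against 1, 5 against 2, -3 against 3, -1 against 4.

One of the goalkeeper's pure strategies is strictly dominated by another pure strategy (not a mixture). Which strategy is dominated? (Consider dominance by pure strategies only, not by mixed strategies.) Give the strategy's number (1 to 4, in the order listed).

The goalkeeper prefers columns that give the kicker less. Compare 4 with 1: -1 < 7, -7 < -1.
So 1 strictly dominates 4 for the goalkeeper; 4 is strictly dominated.

4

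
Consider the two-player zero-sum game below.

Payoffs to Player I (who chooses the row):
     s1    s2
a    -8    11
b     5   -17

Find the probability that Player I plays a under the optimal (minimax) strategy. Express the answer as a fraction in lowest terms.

22/41

Row minima are -8 and -17, so Player I's maximin is -8; column maxima are 5 and 11, so Player II's minimax is 5. These differ, so the equilibrium is in mixed strategies.
Let Player I play a with probability p. Player II is indifferent when −8p + 5(1−p) = 11p − 17(1−p), giving p = 22/41.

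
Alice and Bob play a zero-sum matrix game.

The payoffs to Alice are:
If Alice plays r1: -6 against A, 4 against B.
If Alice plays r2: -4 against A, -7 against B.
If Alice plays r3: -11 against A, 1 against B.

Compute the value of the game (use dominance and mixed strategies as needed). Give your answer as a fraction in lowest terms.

-58/13

Row r3 is strictly dominated by row r1, so Alice never plays it.
The remaining 2×2 game on (r1, r2) × (A, B) has no saddle point. Let Alice play r1 with probability p; indifference gives −6p − 4(1−p) = 4p − 7(1−p), so p = 3/13.
Similarly Bob's optimal q on A is 11/13, and the value is -6·(11/13) + (4)·(2/13) = -58/13.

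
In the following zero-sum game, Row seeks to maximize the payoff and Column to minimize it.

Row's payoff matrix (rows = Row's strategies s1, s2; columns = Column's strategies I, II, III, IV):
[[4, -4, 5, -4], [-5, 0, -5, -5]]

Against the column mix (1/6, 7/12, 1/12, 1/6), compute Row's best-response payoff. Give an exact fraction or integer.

s1: (4)·(1/6) + (-4)·(7/12) + (5)·(1/12) + (-4)·(1/6) = -23/12.
s2: (-5)·(1/6) + (0)·(7/12) + (-5)·(1/12) + (-5)·(1/6) = -25/12.
The best pure response is s1 with expected payoff -23/12.

-23/12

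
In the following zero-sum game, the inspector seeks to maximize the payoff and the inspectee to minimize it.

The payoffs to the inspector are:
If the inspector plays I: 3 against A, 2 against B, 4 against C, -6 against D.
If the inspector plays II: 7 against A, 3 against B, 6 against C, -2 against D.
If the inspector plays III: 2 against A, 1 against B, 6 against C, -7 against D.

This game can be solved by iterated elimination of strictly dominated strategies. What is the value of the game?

Column B is strictly dominated by D for the inspectee (-6<2, -2<3, -7<1); eliminate B.
Column C is strictly dominated by D for the inspectee (-6<4, -2<6, -7<6); eliminate C.
Row I is strictly dominated by row II (7>3, -2>-6); eliminate I.
Column A is strictly dominated by D for the inspectee (-2<7, -7<2); eliminate A.
Row III is strictly dominated by row II (-2>-7); eliminate III.
Only (II, D) remains, with payoff -2.

-2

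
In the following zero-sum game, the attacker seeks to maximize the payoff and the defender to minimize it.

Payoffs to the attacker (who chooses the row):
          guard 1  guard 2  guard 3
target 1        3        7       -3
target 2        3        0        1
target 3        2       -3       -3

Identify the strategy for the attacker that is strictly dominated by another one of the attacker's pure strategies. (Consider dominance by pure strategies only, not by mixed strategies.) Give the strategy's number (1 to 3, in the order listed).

3

Compare target 3 with target 2: 3 > 2, 0 > -3, 1 > -3.
So target 2 strictly dominates target 3 for the attacker; target 3 is strictly dominated.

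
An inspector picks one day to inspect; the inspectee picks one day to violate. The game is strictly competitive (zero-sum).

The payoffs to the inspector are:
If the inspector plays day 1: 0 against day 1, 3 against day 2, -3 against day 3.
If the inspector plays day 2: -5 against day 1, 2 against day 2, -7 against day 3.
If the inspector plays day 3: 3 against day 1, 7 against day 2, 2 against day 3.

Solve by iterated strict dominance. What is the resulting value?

Row day 2 is strictly dominated by row day 1 (0>-5, 3>2, -3>-7); eliminate day 2.
Row day 1 is strictly dominated by row day 3 (3>0, 7>3, 2>-3); eliminate day 1.
Column day 2 is strictly dominated by day 1 for the inspectee (3<7); eliminate day 2.
Column day 1 is strictly dominated by day 3 for the inspectee (2<3); eliminate day 1.
Only (day 3, day 3) remains, with payoff 2.

2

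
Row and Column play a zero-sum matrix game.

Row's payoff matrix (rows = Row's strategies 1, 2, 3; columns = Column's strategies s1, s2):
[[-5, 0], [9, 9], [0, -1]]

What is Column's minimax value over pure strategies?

The worst case (largest entry) in each column is s1: 9, s2: 9.
The best (smallest) of these is 9.

9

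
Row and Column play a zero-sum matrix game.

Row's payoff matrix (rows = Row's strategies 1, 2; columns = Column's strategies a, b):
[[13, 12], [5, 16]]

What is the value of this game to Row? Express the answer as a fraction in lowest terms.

Row minima are 12 and 5, so Row's maximin is 12; column maxima are 13 and 16, so Column's minimax is 13. These differ, so the equilibrium is in mixed strategies.
Let Row play 1 with probability p. Column is indifferent when 13p + 5(1−p) = 12p + 16(1−p), giving p = 11/12.
Let Column play a with probability q. Row is indifferent when 13q + 12(1−q) = 5q + 16(1−q), giving q = 1/3.
The value is 13·(1/3) + (12)·(2/3) = 37/3.

37/3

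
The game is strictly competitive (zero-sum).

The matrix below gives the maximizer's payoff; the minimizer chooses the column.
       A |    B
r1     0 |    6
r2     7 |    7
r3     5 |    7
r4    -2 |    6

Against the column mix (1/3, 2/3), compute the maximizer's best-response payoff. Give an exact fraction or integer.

7

r1: (0)·(1/3) + (6)·(2/3) = 4.
r2: (7)·(1/3) + (7)·(2/3) = 7.
r3: (5)·(1/3) + (7)·(2/3) = 19/3.
r4: (-2)·(1/3) + (6)·(2/3) = 10/3.
The best pure response is r2 with expected payoff 7.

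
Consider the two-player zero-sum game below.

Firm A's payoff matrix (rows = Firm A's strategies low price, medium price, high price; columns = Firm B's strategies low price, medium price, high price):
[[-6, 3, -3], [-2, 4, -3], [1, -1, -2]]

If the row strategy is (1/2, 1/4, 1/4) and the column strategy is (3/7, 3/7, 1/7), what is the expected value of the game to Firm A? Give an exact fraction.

-23/28

Against (3/7, 3/7, 1/7), each row's expected payoff is low price: -12/7; medium price: 3/7; high price: -2/7.
Taking the (1/2, 1/4, 1/4)-weighted average: (1/2)·(-12/7) + (1/4)·(3/7) + (1/4)·(-2/7) = -23/28.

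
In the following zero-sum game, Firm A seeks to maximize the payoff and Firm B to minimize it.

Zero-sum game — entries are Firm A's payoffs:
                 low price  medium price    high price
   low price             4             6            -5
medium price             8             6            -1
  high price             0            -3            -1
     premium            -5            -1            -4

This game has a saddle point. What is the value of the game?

-1

Row minima: -5, -1, -3, -5 → Firm A's maximin is -1.
Column maxima: 8, 6, -1 → Firm B's minimax is -1.
They coincide at (medium price, high price), so the value is -1.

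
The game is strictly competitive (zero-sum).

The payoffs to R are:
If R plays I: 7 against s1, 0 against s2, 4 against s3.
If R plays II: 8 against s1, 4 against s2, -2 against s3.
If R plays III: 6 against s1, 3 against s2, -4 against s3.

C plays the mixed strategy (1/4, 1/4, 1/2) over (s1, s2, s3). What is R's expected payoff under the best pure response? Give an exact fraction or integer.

15/4

I: (7)·(1/4) + (0)·(1/4) + (4)·(1/2) = 15/4.
II: (8)·(1/4) + (4)·(1/4) + (-2)·(1/2) = 2.
III: (6)·(1/4) + (3)·(1/4) + (-4)·(1/2) = 1/4.
The best pure response is I with expected payoff 15/4.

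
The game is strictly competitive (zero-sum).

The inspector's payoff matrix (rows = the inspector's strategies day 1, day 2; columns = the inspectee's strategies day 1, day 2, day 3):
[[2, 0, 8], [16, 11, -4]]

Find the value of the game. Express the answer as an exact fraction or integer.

88/23

Column day 1 is strictly dominated by day 2 for the inspectee (it gives the inspector more in every row).
The remaining 2×2 game on (day 1, day 2) × (day 2, day 3) has no saddle point. Let the inspector play day 1 with probability p; indifference gives 11(1−p) = 8p − 4(1−p), so p = 15/23.
Similarly the inspectee's optimal q on day 2 is 12/23, and the value is 0·(12/23) + (8)·(11/23) = 88/23.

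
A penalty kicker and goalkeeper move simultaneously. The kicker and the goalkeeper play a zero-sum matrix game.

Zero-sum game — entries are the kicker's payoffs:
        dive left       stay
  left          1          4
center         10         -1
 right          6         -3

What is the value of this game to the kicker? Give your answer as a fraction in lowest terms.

Row right is strictly dominated by row center, so the kicker never plays it.
The remaining 2×2 game on (left, center) × (dive left, stay) has no saddle point. Let the kicker play left with probability p; indifference gives p + 10(1−p) = 4p − (1−p), so p = 11/14.
Similarly the goalkeeper's optimal q on dive left is 5/14, and the value is 1·(5/14) + (4)·(9/14) = 41/14.

41/14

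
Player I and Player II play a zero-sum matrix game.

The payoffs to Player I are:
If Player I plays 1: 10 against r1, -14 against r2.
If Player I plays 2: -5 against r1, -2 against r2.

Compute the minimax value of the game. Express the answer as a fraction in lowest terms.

Row minima are -14 and -5, so Player I's maximin is -5; column maxima are 10 and -2, so Player II's minimax is -2. These differ, so the equilibrium is in mixed strategies.
Let Player I play 1 with probability p. Player II is indifferent when 10p − 5(1−p) = −14p − 2(1−p), giving p = 1/9.
Let Player II play r1 with probability q. Player I is indifferent when 10q − 14(1−q) = −5q − 2(1−q), giving q = 4/9.
The value is 10·(4/9) + (-14)·(5/9) = -10/3.

-10/3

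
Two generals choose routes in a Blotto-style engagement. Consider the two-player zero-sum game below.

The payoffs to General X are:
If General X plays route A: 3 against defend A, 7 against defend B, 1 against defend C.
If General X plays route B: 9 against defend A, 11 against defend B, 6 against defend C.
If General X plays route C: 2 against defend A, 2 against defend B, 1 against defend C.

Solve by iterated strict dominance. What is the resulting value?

Row route A is strictly dominated by row route B (9>3, 11>7, 6>1); eliminate route A.
Row route C is strictly dominated by row route B (9>2, 11>2, 6>1); eliminate route C.
Column defend B is strictly dominated by defend A for General Y (9<11); eliminate defend B.
Column defend A is strictly dominated by defend C for General Y (6<9); eliminate defend A.
Only (route B, defend C) remains, with payoff 6.

6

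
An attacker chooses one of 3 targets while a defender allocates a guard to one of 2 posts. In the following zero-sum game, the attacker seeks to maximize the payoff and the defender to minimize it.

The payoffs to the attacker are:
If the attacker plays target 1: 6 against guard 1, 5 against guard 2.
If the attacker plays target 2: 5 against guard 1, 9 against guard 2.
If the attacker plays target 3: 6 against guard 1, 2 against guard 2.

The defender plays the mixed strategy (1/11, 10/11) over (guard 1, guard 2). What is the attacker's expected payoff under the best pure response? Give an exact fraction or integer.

target 1: (6)·(1/11) + (5)·(10/11) = 56/11.
target 2: (5)·(1/11) + (9)·(10/11) = 95/11.
target 3: (6)·(1/11) + (2)·(10/11) = 26/11.
The best pure response is target 2 with expected payoff 95/11.

95/11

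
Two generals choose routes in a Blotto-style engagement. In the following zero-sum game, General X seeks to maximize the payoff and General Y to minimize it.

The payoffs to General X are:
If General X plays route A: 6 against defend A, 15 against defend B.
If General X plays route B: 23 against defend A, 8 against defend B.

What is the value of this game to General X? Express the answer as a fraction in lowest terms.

Row minima are 6 and 8, so General X's maximin is 8; column maxima are 23 and 15, so General Y's minimax is 15. These differ, so the equilibrium is in mixed strategies.
Let General X play route A with probability p. General Y is indifferent when 6p + 23(1−p) = 15p + 8(1−p), giving p = 5/8.
Let General Y play defend A with probability q. General X is indifferent when 6q + 15(1−q) = 23q + 8(1−q), giving q = 7/24.
The value is 6·(7/24) + (15)·(17/24) = 99/8.

99/8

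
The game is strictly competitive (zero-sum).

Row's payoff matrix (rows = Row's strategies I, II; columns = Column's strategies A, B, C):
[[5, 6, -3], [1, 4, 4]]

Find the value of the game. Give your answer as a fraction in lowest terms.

Column B is strictly dominated by A for Column (it gives Row more in every row).
The remaining 2×2 game on (I, II) × (A, C) has no saddle point. Let Row play I with probability p; indifference gives 5p + (1−p) = −3p + 4(1−p), so p = 3/11.
Similarly Column's optimal q on A is 7/11, and the value is 5·(7/11) + (-3)·(4/11) = 23/11.

23/11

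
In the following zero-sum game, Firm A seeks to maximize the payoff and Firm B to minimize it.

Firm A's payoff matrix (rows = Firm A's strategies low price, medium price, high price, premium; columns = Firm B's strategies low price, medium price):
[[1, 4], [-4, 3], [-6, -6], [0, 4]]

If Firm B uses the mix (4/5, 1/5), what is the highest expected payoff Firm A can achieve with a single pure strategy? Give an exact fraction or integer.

low price: (1)·(4/5) + (4)·(1/5) = 8/5.
medium price: (-4)·(4/5) + (3)·(1/5) = -13/5.
high price: (-6)·(4/5) + (-6)·(1/5) = -6.
premium: (0)·(4/5) + (4)·(1/5) = 4/5.
The best pure response is low price with expected payoff 8/5.

8/5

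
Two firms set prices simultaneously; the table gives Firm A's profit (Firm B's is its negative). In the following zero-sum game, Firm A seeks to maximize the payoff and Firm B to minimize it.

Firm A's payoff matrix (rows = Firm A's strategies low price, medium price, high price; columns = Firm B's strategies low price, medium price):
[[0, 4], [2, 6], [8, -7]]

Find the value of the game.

Row low price is strictly dominated by row medium price, so Firm A never plays it.
The remaining 2×2 game on (medium price, high price) × (low price, medium price) has no saddle point. Let Firm A play medium price with probability p; indifference gives 2p + 8(1−p) = 6p − 7(1−p), so p = 15/19.
Similarly Firm B's optimal q on low price is 13/19, and the value is 2·(13/19) + (6)·(6/19) = 62/19.

62/19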